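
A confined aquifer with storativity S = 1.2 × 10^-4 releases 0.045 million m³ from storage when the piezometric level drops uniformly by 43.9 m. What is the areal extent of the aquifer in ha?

A ≈ 854 ha

ΔV = 0.045 million m³ = 45000 m³
A = ΔV / (S × Δh) = 45000 / (1.2 × 10^-4 × 43.9) = 8.542 × 10^6 m²
A = 8.542 × 10^6 m² = 854.2 ha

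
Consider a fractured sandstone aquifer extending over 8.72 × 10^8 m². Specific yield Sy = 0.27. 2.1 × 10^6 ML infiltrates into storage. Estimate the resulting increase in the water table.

Δh ≈ 8.92 m

ΔV = 2.1 × 10^6 ML = 2.1 × 10^9 m³
Δh = ΔV / (Sy × A) = 2.1 × 10^9 m³ / (0.27 × 8.72 × 10^8 m²) = 8.919 m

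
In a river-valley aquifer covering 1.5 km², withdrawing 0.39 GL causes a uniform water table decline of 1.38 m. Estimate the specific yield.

A = 1.5 km² = 1.5 × 10^6 m²
ΔV = 0.39 GL = 3.9 × 10^5 m³
Sy = ΔV / (A × Δh) = 3.9 × 10^5 m³ / (1.5 × 10^6 m² × 1.38 m) = 0.1884

Sy ≈ 0.19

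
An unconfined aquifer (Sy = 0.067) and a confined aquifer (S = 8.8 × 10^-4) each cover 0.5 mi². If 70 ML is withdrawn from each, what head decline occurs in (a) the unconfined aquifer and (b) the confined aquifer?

Δh_u ≈ 0.807 m; Δh_c ≈ 61.4 m

A = 0.5 mi² = 1.295 × 10^6 m²
ΔV = 70 ML = 70000 m³
Unconfined: Δh_u = ΔV/(Sy·A) = 70000/(0.067 × 1.295 × 10^6) = 0.8068 m
Confined: Δh_c = ΔV/(S·A) = 70000/(8.8 × 10^-4 × 1.295 × 10^6) = 61.43 m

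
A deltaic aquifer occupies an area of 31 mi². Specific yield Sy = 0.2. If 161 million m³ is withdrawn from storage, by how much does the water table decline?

Δh ≈ 10 m

A = 31 mi² = 8.029 × 10^7 m²
ΔV = 161 million m³ = 1.61 × 10^8 m³
Δh = ΔV / (Sy × A) = 1.61 × 10^8 m³ / (0.2 × 8.029 × 10^7 m²) = 10.03 m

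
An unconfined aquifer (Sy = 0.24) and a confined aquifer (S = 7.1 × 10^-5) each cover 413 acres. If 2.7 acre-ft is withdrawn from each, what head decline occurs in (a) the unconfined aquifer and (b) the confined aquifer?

A = 413 acres = 1.671 × 10^6 m²
ΔV = 2.7 acre-ft = 3330 m³
Unconfined: Δh_u = ΔV/(Sy·A) = 3330/(0.24 × 1.671 × 10^6) = 0.008303 m
Confined: Δh_c = ΔV/(S·A) = 3330/(7.1 × 10^-5 × 1.671 × 10^6) = 28.07 m

Δh_u ≈ 0.0083 m; Δh_c ≈ 28.1 m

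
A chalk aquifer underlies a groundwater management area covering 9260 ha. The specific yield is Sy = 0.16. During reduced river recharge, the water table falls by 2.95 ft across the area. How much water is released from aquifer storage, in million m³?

ΔV ≈ 13.3 million m³

A = 9260 ha = 9.26 × 10^7 m²
Δh = 2.95 ft = 0.8992 m
ΔV = Sy × A × Δh = 0.16 × 9.26 × 10^7 m² × 0.8992 m = 1.332 × 10^7 m³
ΔV = 1.332 × 10^7 m³ = 13.32 million m³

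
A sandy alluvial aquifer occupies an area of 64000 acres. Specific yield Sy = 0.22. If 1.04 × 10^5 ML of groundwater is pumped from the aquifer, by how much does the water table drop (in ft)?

A = 64000 acres = 2.59 × 10^8 m²
ΔV = 1.04 × 10^5 ML = 1.04 × 10^8 m³
Δh = ΔV / (Sy × A) = 1.04 × 10^8 m³ / (0.22 × 2.59 × 10^8 m²) = 1.825 m
Δh = 1.825 m = 5.988 ft

Δh ≈ 5.99 ft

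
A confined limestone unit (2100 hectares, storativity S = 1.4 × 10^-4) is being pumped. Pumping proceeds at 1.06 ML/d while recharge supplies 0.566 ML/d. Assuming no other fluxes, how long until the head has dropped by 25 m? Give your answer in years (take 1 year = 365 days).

A = 2100 hectares = 2.1 × 10^7 m²
ΔV = S × A × Δh = 1.4 × 10^-4 × 2.1 × 10^7 × 25 = 73500 m³
Net withdrawal = 1.06 − 0.566 = 0.494 ML/d = 494 m³/d
t = ΔV / Q = 73500 m³ / 494 m³/d = 148.8 d
t = 148.8 d ≈ 0.4076 years

t ≈ 0.408 years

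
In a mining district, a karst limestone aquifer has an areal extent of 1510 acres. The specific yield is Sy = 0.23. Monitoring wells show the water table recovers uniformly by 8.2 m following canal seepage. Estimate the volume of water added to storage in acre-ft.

ΔV ≈ 9340 acre-ft

A = 1510 acres = 6.111 × 10^6 m²
ΔV = Sy × A × Δh = 0.23 × 6.111 × 10^6 m² × 8.2 m = 1.152 × 10^7 m³
ΔV = 1.152 × 10^7 m³ = 9343 acre-ft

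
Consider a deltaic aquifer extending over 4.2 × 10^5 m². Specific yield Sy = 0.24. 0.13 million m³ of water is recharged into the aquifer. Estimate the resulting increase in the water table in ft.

Δh ≈ 4.23 ft

ΔV = 0.13 million m³ = 1.3 × 10^5 m³
Δh = ΔV / (Sy × A) = 1.3 × 10^5 m³ / (0.24 × 4.2 × 10^5 m²) = 1.29 m
Δh = 1.29 m = 4.231 ft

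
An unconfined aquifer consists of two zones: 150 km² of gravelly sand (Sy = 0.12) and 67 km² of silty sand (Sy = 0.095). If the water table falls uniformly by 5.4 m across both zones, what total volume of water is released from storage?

A₁ = 150 km² = 1.5 × 10^8 m²; A₂ = 67 km² = 6.7 × 10^7 m²
ΔV₁ = 0.12 × 1.5 × 10^8 × 5.4 = 9.72 × 10^7 m³
ΔV₂ = 0.095 × 6.7 × 10^7 × 5.4 = 3.437 × 10^7 m³
ΔV = ΔV₁ + ΔV₂ = 1.316 × 10^8 m³

ΔV ≈ 1.32 × 10^8 m³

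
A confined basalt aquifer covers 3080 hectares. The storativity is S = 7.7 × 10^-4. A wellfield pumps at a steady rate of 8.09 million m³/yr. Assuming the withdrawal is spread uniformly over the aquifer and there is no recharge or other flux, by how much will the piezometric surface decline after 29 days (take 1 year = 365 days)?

Δh ≈ 27.1 m

A = 3080 hectares = 3.08 × 10^7 m²
Q = 8.09 million m³/yr = 22160 m³/d
ΔV = Q × t = 22160 m³/d × 29 d = 6.428 × 10^5 m³
Δh = ΔV / (S × A) = 6.428 × 10^5 / (7.7 × 10^-4 × 3.08 × 10^7) = 27.1 m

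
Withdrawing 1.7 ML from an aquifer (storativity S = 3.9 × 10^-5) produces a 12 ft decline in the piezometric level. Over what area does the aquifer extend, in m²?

A ≈ 1.19 × 10^7 m²

Δh = 12 ft = 3.658 m
ΔV = 1.7 ML = 1700 m³
A = ΔV / (S × Δh) = 1700 / (3.9 × 10^-5 × 3.658) = 1.192 × 10^7 m²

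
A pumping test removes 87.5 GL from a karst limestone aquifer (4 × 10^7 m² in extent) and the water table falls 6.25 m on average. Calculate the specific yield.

Sy ≈ 0.35

ΔV = 87.5 GL = 8.75 × 10^7 m³
Sy = ΔV / (A × Δh) = 8.75 × 10^7 m³ / (4 × 10^7 m² × 6.25 m) = 0.35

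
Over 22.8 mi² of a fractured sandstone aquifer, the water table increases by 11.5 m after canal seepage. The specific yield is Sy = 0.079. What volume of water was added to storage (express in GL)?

A = 22.8 mi² = 5.905 × 10^7 m²
ΔV = Sy × A × Δh = 0.079 × 5.905 × 10^7 m² × 11.5 m = 5.365 × 10^7 m³
ΔV = 5.365 × 10^7 m³ = 53.65 GL

ΔV ≈ 53.6 GL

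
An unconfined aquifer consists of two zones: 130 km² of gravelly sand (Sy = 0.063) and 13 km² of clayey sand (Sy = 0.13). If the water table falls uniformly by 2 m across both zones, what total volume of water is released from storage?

A₁ = 130 km² = 1.3 × 10^8 m²; A₂ = 13 km² = 1.3 × 10^7 m²
ΔV₁ = 0.063 × 1.3 × 10^8 × 2 = 1.638 × 10^7 m³
ΔV₂ = 0.13 × 1.3 × 10^7 × 2 = 3.38 × 10^6 m³
ΔV = ΔV₁ + ΔV₂ = 1.976 × 10^7 m³

ΔV ≈ 1.98 × 10^7 m³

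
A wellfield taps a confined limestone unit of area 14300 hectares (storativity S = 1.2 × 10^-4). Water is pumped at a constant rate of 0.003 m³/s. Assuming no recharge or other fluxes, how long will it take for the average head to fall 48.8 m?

A = 14300 hectares = 1.43 × 10^8 m²
ΔV = S × A × Δh = 1.2 × 10^-4 × 1.43 × 10^8 × 48.8 = 8.374 × 10^5 m³
Q = 0.003 m³/s = 259.2 m³/d
t = ΔV / Q = 8.374 × 10^5 m³ / 259.2 m³/d = 3231 d

t ≈ 3230 days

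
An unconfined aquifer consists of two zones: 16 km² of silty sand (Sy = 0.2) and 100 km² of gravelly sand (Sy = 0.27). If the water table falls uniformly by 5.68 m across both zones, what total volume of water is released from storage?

ΔV ≈ 1.72 × 10^8 m³

A₁ = 16 km² = 1.6 × 10^7 m²; A₂ = 100 km² = 1 × 10^8 m²
ΔV₁ = 0.2 × 1.6 × 10^7 × 5.68 = 1.818 × 10^7 m³
ΔV₂ = 0.27 × 1 × 10^8 × 5.68 = 1.534 × 10^8 m³
ΔV = ΔV₁ + ΔV₂ = 1.715 × 10^8 m³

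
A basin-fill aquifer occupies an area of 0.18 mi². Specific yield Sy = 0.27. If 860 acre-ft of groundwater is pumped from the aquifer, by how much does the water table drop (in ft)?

Δh ≈ 27.6 ft

A = 0.18 mi² = 4.662 × 10^5 m²
ΔV = 860 acre-ft = 1.061 × 10^6 m³
Δh = ΔV / (Sy × A) = 1.061 × 10^6 m³ / (0.27 × 4.662 × 10^5 m²) = 8.427 m
Δh = 8.427 m = 27.65 ft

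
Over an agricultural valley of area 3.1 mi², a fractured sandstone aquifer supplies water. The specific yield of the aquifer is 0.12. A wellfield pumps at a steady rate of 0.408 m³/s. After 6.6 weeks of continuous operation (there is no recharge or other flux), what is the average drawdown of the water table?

A = 3.1 mi² = 8.029 × 10^6 m²
Q = 0.408 m³/s = 35250 m³/d
t = 6.6 weeks = 46.2 d
ΔV = Q × t = 35250 m³/d × 46.2 d = 1.629 × 10^6 m³
Δh = ΔV / (Sy × A) = 1.629 × 10^6 / (0.12 × 8.029 × 10^6) = 1.69 m

Δh ≈ 1.69 m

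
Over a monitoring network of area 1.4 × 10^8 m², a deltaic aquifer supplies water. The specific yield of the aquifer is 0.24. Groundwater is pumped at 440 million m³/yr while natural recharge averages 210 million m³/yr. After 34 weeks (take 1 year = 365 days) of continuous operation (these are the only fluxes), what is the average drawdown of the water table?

Net abstraction = 440 − 210 = 230 million m³/yr
Q_net = 230 million m³/yr = 6.301 × 10^5 m³/d
t = 34 weeks = 238 d
ΔV = Q × t = 6.301 × 10^5 m³/d × 238 d = 1.5 × 10^8 m³
Δh = ΔV / (Sy × A) = 1.5 × 10^8 / (0.24 × 1.4 × 10^8) = 4.463 m

Δh ≈ 4.46 m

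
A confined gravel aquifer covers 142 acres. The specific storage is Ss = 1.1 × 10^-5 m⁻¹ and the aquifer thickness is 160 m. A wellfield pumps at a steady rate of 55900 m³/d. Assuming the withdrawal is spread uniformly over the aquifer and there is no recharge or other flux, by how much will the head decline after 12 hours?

Δh ≈ 27.6 m

S = Ss × b = 1.1 × 10^-5 m⁻¹ × 160 m = 1.76 × 10^-3
A = 142 acres = 5.747 × 10^5 m²
t = 12 hours = 0.5 d
ΔV = Q × t = 55900 m³/d × 0.5 d = 27950 m³
Δh = ΔV / (S × A) = 27950 / (0.00176 × 5.747 × 10^5) = 27.64 m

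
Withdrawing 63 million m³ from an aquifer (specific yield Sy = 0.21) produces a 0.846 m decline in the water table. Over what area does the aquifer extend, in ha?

A ≈ 35500 ha

ΔV = 63 million m³ = 6.3 × 10^7 m³
A = ΔV / (Sy × Δh) = 6.3 × 10^7 / (0.21 × 0.846) = 3.546 × 10^8 m²
A = 3.546 × 10^8 m² = 35460 ha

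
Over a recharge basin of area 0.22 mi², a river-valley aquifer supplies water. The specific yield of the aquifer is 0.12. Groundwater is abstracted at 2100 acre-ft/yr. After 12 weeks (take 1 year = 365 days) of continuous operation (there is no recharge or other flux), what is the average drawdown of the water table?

A = 0.22 mi² = 5.698 × 10^5 m²
Q = 2100 acre-ft/yr = 7097 m³/d
t = 12 weeks = 84 d
ΔV = Q × t = 7097 m³/d × 84 d = 5.961 × 10^5 m³
Δh = ΔV / (Sy × A) = 5.961 × 10^5 / (0.12 × 5.698 × 10^5) = 8.718 m

Δh ≈ 8.72 m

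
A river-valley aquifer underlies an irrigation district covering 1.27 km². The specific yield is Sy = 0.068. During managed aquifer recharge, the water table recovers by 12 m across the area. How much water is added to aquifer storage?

ΔV ≈ 1.04 × 10^6 m³

A = 1.27 km² = 1.27 × 10^6 m²
ΔV = Sy × A × Δh = 0.068 × 1.27 × 10^6 m² × 12 m = 1.036 × 10^6 m³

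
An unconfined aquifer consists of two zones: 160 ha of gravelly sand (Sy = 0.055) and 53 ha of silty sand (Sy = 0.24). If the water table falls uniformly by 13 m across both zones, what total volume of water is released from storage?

ΔV ≈ 2.8 × 10^6 m³

A₁ = 160 ha = 1.6 × 10^6 m²; A₂ = 53 ha = 5.3 × 10^5 m²
ΔV₁ = 0.055 × 1.6 × 10^6 × 13 = 1.144 × 10^6 m³
ΔV₂ = 0.24 × 5.3 × 10^5 × 13 = 1.654 × 10^6 m³
ΔV = ΔV₁ + ΔV₂ = 2.798 × 10^6 m³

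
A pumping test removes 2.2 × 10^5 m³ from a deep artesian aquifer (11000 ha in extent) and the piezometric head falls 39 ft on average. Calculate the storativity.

A = 11000 ha = 1.1 × 10^8 m²
Δh = 39 ft = 11.89 m
S = ΔV / (A × Δh) = 2.2 × 10^5 m³ / (1.1 × 10^8 m² × 11.89 m) = 1.682 × 10^-4

S ≈ 1.7 × 10^-4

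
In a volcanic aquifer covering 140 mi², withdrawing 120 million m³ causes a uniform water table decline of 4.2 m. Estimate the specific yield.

A = 140 mi² = 3.626 × 10^8 m²
ΔV = 120 million m³ = 1.2 × 10^8 m³
Sy = ΔV / (A × Δh) = 1.2 × 10^8 m³ / (3.626 × 10^8 m² × 4.2 m) = 0.0788

Sy ≈ 0.079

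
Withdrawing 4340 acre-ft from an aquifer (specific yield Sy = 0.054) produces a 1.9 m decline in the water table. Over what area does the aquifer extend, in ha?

ΔV = 4340 acre-ft = 5.353 × 10^6 m³
A = ΔV / (Sy × Δh) = 5.353 × 10^6 / (0.054 × 1.9) = 5.218 × 10^7 m²
A = 5.218 × 10^7 m² = 5218 ha

A ≈ 5220 ha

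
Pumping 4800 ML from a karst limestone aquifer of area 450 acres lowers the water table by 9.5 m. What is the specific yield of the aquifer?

Sy ≈ 0.28

A = 450 acres = 1.821 × 10^6 m²
ΔV = 4800 ML = 4.8 × 10^6 m³
Sy = ΔV / (A × Δh) = 4.8 × 10^6 m³ / (1.821 × 10^6 m² × 9.5 m) = 0.2775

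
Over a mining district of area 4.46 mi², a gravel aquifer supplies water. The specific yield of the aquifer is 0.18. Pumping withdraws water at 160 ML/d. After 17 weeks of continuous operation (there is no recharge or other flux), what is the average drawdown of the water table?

Δh ≈ 9.16 m

A = 4.46 mi² = 1.155 × 10^7 m²
Q = 160 ML/d = 1.6 × 10^5 m³/d
t = 17 weeks = 119 d
ΔV = Q × t = 1.6 × 10^5 m³/d × 119 d = 1.904 × 10^7 m³
Δh = ΔV / (Sy × A) = 1.904 × 10^7 / (0.18 × 1.155 × 10^7) = 9.157 m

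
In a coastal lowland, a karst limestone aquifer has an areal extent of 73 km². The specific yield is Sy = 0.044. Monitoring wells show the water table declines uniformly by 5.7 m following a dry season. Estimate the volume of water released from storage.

ΔV ≈ 1.83 × 10^7 m³

A = 73 km² = 7.3 × 10^7 m²
ΔV = Sy × A × Δh = 0.044 × 7.3 × 10^7 m² × 5.7 m = 1.831 × 10^7 m³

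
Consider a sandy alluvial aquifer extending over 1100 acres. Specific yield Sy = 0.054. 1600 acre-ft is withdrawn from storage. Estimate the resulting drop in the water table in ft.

A = 1100 acres = 4.452 × 10^6 m²
ΔV = 1600 acre-ft = 1.974 × 10^6 m³
Δh = ΔV / (Sy × A) = 1.974 × 10^6 m³ / (0.054 × 4.452 × 10^6 m²) = 8.21 m
Δh = 8.21 m = 26.94 ft

Δh ≈ 26.9 ft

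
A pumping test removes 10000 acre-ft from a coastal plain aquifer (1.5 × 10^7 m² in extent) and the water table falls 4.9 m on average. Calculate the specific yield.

ΔV = 10000 acre-ft = 1.233 × 10^7 m³
Sy = ΔV / (A × Δh) = 1.233 × 10^7 m³ / (1.5 × 10^7 m² × 4.9 m) = 0.1678

Sy ≈ 0.17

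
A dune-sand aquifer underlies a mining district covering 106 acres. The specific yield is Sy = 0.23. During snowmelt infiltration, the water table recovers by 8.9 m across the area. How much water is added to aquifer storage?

ΔV ≈ 8.78 × 10^5 m³

A = 106 acres = 4.29 × 10^5 m²
ΔV = Sy × A × Δh = 0.23 × 4.29 × 10^5 m² × 8.9 m = 8.781 × 10^5 m³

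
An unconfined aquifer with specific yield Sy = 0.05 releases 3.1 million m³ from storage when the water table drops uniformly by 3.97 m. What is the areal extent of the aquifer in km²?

A ≈ 15.6 km²

ΔV = 3.1 million m³ = 3.1 × 10^6 m³
A = ΔV / (Sy × Δh) = 3.1 × 10^6 / (0.05 × 3.97) = 1.562 × 10^7 m²
A = 1.562 × 10^7 m² = 15.62 km²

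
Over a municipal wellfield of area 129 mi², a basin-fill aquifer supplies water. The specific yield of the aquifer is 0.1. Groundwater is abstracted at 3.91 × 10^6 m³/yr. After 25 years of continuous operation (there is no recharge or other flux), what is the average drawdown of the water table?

A = 129 mi² = 3.341 × 10^8 m²
Q = 3.91 × 10^6 m³/yr = 10710 m³/d
t = 25 years = 9125 d
ΔV = Q × t = 10710 m³/d × 9125 d = 9.775 × 10^7 m³
Δh = ΔV / (Sy × A) = 9.775 × 10^7 / (0.1 × 3.341 × 10^8) = 2.926 m

Δh ≈ 2.93 m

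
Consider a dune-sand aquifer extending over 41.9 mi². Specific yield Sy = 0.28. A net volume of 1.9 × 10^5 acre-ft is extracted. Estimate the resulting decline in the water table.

A = 41.9 mi² = 1.085 × 10^8 m²
ΔV = 1.9 × 10^5 acre-ft = 2.344 × 10^8 m³
Δh = ΔV / (Sy × A) = 2.344 × 10^8 m³ / (0.28 × 1.085 × 10^8 m²) = 7.713 m

Δh ≈ 7.71 m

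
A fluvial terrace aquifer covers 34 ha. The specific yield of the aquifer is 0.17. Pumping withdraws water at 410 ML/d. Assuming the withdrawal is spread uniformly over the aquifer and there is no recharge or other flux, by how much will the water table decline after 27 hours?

Δh ≈ 7.98 m

A = 34 ha = 3.4 × 10^5 m²
Q = 410 ML/d = 4.1 × 10^5 m³/d
t = 27 hours = 1.125 d
ΔV = Q × t = 4.1 × 10^5 m³/d × 1.125 d = 4.612 × 10^5 m³
Δh = ΔV / (Sy × A) = 4.612 × 10^5 / (0.17 × 3.4 × 10^5) = 7.98 m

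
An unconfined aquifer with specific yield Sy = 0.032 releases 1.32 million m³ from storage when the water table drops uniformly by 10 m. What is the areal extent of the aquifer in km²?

ΔV = 1.32 million m³ = 1.32 × 10^6 m³
A = ΔV / (Sy × Δh) = 1.32 × 10^6 / (0.032 × 10) = 4.125 × 10^6 m²
A = 4.125 × 10^6 m² = 4.125 km²

A ≈ 4.12 km²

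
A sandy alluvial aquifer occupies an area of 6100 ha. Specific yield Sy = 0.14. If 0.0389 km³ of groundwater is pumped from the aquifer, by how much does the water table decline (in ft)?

A = 6100 ha = 6.1 × 10^7 m²
ΔV = 0.0389 km³ = 3.89 × 10^7 m³
Δh = ΔV / (Sy × A) = 3.89 × 10^7 m³ / (0.14 × 6.1 × 10^7 m²) = 4.555 m
Δh = 4.555 m = 14.94 ft

Δh ≈ 14.9 ft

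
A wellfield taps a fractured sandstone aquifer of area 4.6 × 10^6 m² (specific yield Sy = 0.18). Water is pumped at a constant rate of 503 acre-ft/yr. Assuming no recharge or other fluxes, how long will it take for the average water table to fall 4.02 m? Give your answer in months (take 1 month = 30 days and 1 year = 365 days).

ΔV = Sy × A × Δh = 0.18 × 4.6 × 10^6 × 4.02 = 3.329 × 10^6 m³
Q = 503 acre-ft/yr = 1700 m³/d
t = ΔV / Q = 3.329 × 10^6 m³ / 1700 m³/d = 1958 d
t = 1958 d ≈ 65.27 months

t ≈ 65.3 months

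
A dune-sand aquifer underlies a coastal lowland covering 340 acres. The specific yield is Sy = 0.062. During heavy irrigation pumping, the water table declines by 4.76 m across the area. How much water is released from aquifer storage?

A = 340 acres = 1.376 × 10^6 m²
ΔV = Sy × A × Δh = 0.062 × 1.376 × 10^6 m² × 4.76 m = 4.061 × 10^5 m³

ΔV ≈ 4.06 × 10^5 m³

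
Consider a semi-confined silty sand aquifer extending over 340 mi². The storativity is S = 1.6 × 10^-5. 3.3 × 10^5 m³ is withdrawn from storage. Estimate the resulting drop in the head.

A = 340 mi² = 8.806 × 10^8 m²
Δh = ΔV / (S × A) = 3.3 × 10^5 m³ / (1.6 × 10^-5 × 8.806 × 10^8 m²) = 23.42 m

Δh ≈ 23.4 m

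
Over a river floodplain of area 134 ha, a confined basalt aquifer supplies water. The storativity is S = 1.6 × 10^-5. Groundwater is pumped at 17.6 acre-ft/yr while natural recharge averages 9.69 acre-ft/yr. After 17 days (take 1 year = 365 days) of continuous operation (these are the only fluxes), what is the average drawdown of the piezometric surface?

Δh ≈ 21.2 m

A = 134 ha = 1.34 × 10^6 m²
Net abstraction = 17.6 − 9.69 = 7.91 acre-ft/yr
Q_net = 7.91 acre-ft/yr = 26.73 m³/d
ΔV = Q × t = 26.73 m³/d × 17 d = 454.4 m³
Δh = ΔV / (S × A) = 454.4 / (1.6 × 10^-5 × 1.34 × 10^6) = 21.2 m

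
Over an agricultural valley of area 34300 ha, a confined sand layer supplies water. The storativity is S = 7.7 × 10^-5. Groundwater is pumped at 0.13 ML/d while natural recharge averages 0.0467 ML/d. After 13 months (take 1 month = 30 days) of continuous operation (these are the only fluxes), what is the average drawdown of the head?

A = 34300 ha = 3.43 × 10^8 m²
Net abstraction = 0.13 − 0.0467 = 0.0833 ML/d
Q_net = 0.0833 ML/d = 83.3 m³/d
t = 13 months = 390 d
ΔV = Q × t = 83.3 m³/d × 390 d = 32490 m³
Δh = ΔV / (S × A) = 32490 / (7.7 × 10^-5 × 3.43 × 10^8) = 1.23 m

Δh ≈ 1.23 m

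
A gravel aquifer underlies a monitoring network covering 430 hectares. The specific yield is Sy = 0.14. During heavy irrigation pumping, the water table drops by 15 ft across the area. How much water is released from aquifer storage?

A = 430 hectares = 4.3 × 10^6 m²
Δh = 15 ft = 4.572 m
ΔV = Sy × A × Δh = 0.14 × 4.3 × 10^6 m² × 4.572 m = 2.752 × 10^6 m³

ΔV ≈ 2.75 × 10^6 m³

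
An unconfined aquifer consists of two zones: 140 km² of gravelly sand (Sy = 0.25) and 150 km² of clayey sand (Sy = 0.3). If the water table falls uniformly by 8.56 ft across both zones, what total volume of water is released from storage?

A₁ = 140 km² = 1.4 × 10^8 m²; A₂ = 150 km² = 1.5 × 10^8 m²
Δh = 8.56 ft = 2.609 m
ΔV₁ = 0.25 × 1.4 × 10^8 × 2.609 = 9.132 × 10^7 m³
ΔV₂ = 0.3 × 1.5 × 10^8 × 2.609 = 1.174 × 10^8 m³
ΔV = ΔV₁ + ΔV₂ = 2.087 × 10^8 m³

ΔV ≈ 2.09 × 10^8 m³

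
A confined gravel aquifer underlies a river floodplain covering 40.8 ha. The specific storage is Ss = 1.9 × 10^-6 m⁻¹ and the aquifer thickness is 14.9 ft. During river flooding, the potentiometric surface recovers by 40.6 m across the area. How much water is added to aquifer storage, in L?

ΔV ≈ 1.43 × 10^5 L

b = 14.9 ft = 4.542 m
S = Ss × b = 1.9 × 10^-6 m⁻¹ × 4.542 m = 8.629 × 10^-6
A = 40.8 ha = 4.08 × 10^5 m²
ΔV = S × A × Δh = 8.629 × 10^-6 × 4.08 × 10^5 m² × 40.6 m = 142.9 m³
ΔV = 142.9 m³ = 1.429 × 10^5 L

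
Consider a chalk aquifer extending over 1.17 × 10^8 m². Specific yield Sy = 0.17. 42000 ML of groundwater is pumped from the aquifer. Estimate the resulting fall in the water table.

Δh ≈ 2.11 m

ΔV = 42000 ML = 4.2 × 10^7 m³
Δh = ΔV / (Sy × A) = 4.2 × 10^7 m³ / (0.17 × 1.17 × 10^8 m²) = 2.112 m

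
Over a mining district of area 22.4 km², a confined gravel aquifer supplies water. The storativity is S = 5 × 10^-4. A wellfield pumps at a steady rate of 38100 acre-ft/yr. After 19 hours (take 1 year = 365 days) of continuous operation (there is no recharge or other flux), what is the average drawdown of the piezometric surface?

Δh ≈ 9.1 m

A = 22.4 km² = 2.24 × 10^7 m²
Q = 38100 acre-ft/yr = 1.288 × 10^5 m³/d
t = 19 hours = 0.7917 d
ΔV = Q × t = 1.288 × 10^5 m³/d × 0.7917 d = 1.019 × 10^5 m³
Δh = ΔV / (S × A) = 1.019 × 10^5 / (5 × 10^-4 × 2.24 × 10^7) = 9.101 m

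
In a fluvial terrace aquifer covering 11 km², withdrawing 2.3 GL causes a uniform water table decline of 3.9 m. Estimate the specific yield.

Sy ≈ 0.054

A = 11 km² = 1.1 × 10^7 m²
ΔV = 2.3 GL = 2.3 × 10^6 m³
Sy = ΔV / (A × Δh) = 2.3 × 10^6 m³ / (1.1 × 10^7 m² × 3.9 m) = 0.05361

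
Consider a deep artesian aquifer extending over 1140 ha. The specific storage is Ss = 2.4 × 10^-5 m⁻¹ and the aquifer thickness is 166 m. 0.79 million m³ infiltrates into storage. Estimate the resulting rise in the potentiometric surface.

Δh ≈ 17.4 m

S = Ss × b = 2.4 × 10^-5 m⁻¹ × 166 m = 3.984 × 10^-3
A = 1140 ha = 1.14 × 10^7 m²
ΔV = 0.79 million m³ = 7.9 × 10^5 m³
Δh = ΔV / (S × A) = 7.9 × 10^5 m³ / (0.003984 × 1.14 × 10^7 m²) = 17.39 m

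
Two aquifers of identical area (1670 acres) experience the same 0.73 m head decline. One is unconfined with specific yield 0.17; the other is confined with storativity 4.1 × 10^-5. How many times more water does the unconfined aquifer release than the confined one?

ΔV_u / ΔV_c ≈ 4150

A = 1670 acres = 6.758 × 10^6 m²
Unconfined: ΔV_u = Sy × A × Δh = 0.17 × 6.758 × 10^6 × 0.73 = 8.387 × 10^5 m³
Confined: ΔV_c = S × A × Δh = 4.1 × 10^-5 × 6.758 × 10^6 × 0.73 = 202.3 m³
Ratio = ΔV_u / ΔV_c = Sy / S = 0.17 / 4.1 × 10^-5 = 4146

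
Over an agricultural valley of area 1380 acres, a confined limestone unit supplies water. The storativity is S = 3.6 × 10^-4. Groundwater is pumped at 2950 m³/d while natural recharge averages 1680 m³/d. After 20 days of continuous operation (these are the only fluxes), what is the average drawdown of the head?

A = 1380 acres = 5.585 × 10^6 m²
Net abstraction = 2950 − 1680 = 1270 m³/d
ΔV = Q × t = 1270 m³/d × 20 d = 25400 m³
Δh = ΔV / (S × A) = 25400 / (3.6 × 10^-4 × 5.585 × 10^6) = 12.63 m

Δh ≈ 12.6 m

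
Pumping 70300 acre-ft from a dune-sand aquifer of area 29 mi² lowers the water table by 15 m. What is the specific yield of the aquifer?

A = 29 mi² = 7.511 × 10^7 m²
ΔV = 70300 acre-ft = 8.671 × 10^7 m³
Sy = ΔV / (A × Δh) = 8.671 × 10^7 m³ / (7.511 × 10^7 m² × 15 m) = 0.07697

Sy ≈ 0.077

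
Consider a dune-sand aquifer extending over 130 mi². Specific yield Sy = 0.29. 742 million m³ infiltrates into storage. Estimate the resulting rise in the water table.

A = 130 mi² = 3.367 × 10^8 m²
ΔV = 742 million m³ = 7.42 × 10^8 m³
Δh = ΔV / (Sy × A) = 7.42 × 10^8 m³ / (0.29 × 3.367 × 10^8 m²) = 7.599 m

Δh ≈ 7.6 m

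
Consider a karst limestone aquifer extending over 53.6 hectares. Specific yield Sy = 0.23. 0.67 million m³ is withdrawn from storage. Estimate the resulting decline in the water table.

A = 53.6 hectares = 5.36 × 10^5 m²
ΔV = 0.67 million m³ = 6.7 × 10^5 m³
Δh = ΔV / (Sy × A) = 6.7 × 10^5 m³ / (0.23 × 5.36 × 10^5 m²) = 5.435 m

Δh ≈ 5.43 m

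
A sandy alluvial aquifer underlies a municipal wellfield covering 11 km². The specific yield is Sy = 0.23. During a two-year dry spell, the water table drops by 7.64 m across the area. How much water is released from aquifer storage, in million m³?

A = 11 km² = 1.1 × 10^7 m²
ΔV = Sy × A × Δh = 0.23 × 1.1 × 10^7 m² × 7.64 m = 1.933 × 10^7 m³
ΔV = 1.933 × 10^7 m³ = 19.33 million m³

ΔV ≈ 19.3 million m³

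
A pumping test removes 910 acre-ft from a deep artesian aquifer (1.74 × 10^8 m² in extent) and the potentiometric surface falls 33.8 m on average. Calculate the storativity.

ΔV = 910 acre-ft = 1.122 × 10^6 m³
S = ΔV / (A × Δh) = 1.122 × 10^6 m³ / (1.74 × 10^8 m² × 33.8 m) = 1.909 × 10^-4

S ≈ 1.9 × 10^-4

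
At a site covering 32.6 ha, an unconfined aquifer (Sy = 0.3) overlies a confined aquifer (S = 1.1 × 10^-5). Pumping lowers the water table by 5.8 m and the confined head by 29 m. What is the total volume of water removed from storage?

ΔV ≈ 5.67 × 10^5 m³

A = 32.6 ha = 3.26 × 10^5 m²
Unconfined: ΔV_u = Sy × A × Δh_u = 0.3 × 3.26 × 10^5 × 5.8 = 5.672 × 10^5 m³
Confined: ΔV_c = S × A × Δh_c = 1.1 × 10^-5 × 3.26 × 10^5 × 29 = 104 m³
Total ΔV = 5.672 × 10^5 + 104 = 5.673 × 10^5 m³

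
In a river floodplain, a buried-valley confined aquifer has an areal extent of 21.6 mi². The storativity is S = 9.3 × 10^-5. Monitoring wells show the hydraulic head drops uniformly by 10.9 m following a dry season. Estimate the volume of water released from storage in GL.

A = 21.6 mi² = 5.594 × 10^7 m²
ΔV = S × A × Δh = 9.3 × 10^-5 × 5.594 × 10^7 m² × 10.9 m = 56710 m³
ΔV = 56710 m³ = 0.05671 GL

ΔV ≈ 0.0567 GL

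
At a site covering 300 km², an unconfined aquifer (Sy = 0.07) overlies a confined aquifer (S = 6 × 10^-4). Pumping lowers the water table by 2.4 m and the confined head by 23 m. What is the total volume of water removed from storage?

ΔV ≈ 5.45 × 10^7 m³

A = 300 km² = 3 × 10^8 m²
Unconfined: ΔV_u = Sy × A × Δh_u = 0.07 × 3 × 10^8 × 2.4 = 5.04 × 10^7 m³
Confined: ΔV_c = S × A × Δh_c = 6 × 10^-4 × 3 × 10^8 × 23 = 4.14 × 10^6 m³
Total ΔV = 5.04 × 10^7 + 4.14 × 10^6 = 5.454 × 10^7 m³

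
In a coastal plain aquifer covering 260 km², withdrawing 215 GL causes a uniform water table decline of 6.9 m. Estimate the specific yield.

A = 260 km² = 2.6 × 10^8 m²
ΔV = 215 GL = 2.15 × 10^8 m³
Sy = ΔV / (A × Δh) = 2.15 × 10^8 m³ / (2.6 × 10^8 m² × 6.9 m) = 0.1198

Sy ≈ 0.12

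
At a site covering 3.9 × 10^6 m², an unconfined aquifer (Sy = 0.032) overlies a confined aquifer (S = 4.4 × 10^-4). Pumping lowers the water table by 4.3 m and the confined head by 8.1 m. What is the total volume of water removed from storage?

ΔV ≈ 5.51 × 10^5 m³

Unconfined: ΔV_u = Sy × A × Δh_u = 0.032 × 3.9 × 10^6 × 4.3 = 5.366 × 10^5 m³
Confined: ΔV_c = S × A × Δh_c = 4.4 × 10^-4 × 3.9 × 10^6 × 8.1 = 13900 m³
Total ΔV = 5.366 × 10^5 + 13900 = 5.505 × 10^5 m³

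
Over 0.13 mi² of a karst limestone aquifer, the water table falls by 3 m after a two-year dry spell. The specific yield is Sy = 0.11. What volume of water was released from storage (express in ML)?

A = 0.13 mi² = 3.367 × 10^5 m²
ΔV = Sy × A × Δh = 0.11 × 3.367 × 10^5 m² × 3 m = 1.111 × 10^5 m³
ΔV = 1.111 × 10^5 m³ = 111.1 ML

ΔV ≈ 111 ML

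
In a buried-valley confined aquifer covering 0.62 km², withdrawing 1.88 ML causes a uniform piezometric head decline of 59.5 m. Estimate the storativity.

S ≈ 5.1 × 10^-5

A = 0.62 km² = 6.2 × 10^5 m²
ΔV = 1.88 ML = 1880 m³
S = ΔV / (A × Δh) = 1880 m³ / (6.2 × 10^5 m² × 59.5 m) = 5.096 × 10^-5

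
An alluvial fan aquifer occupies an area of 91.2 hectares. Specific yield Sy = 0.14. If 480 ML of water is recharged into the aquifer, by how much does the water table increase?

A = 91.2 hectares = 9.12 × 10^5 m²
ΔV = 480 ML = 4.8 × 10^5 m³
Δh = ΔV / (Sy × A) = 4.8 × 10^5 m³ / (0.14 × 9.12 × 10^5 m²) = 3.759 m

Δh ≈ 3.76 m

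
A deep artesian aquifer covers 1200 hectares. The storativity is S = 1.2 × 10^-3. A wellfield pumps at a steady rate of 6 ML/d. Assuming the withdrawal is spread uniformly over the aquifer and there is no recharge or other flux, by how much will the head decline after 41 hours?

Δh ≈ 0.712 m

A = 1200 hectares = 1.2 × 10^7 m²
Q = 6 ML/d = 6000 m³/d
t = 41 hours = 1.708 d
ΔV = Q × t = 6000 m³/d × 1.708 d = 10250 m³
Δh = ΔV / (S × A) = 10250 / (0.0012 × 1.2 × 10^7) = 0.7118 m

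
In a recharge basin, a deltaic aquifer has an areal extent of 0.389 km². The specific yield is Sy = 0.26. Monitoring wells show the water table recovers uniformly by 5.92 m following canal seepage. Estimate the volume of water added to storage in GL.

ΔV ≈ 0.599 GL

A = 0.389 km² = 3.89 × 10^5 m²
ΔV = Sy × A × Δh = 0.26 × 3.89 × 10^5 m² × 5.92 m = 5.987 × 10^5 m³
ΔV = 5.987 × 10^5 m³ = 0.5987 GL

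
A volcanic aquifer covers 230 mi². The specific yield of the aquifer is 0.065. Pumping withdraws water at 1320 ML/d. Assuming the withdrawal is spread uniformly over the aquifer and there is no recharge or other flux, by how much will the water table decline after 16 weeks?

Δh ≈ 3.82 m

A = 230 mi² = 5.957 × 10^8 m²
Q = 1320 ML/d = 1.32 × 10^6 m³/d
t = 16 weeks = 112 d
ΔV = Q × t = 1.32 × 10^6 m³/d × 112 d = 1.478 × 10^8 m³
Δh = ΔV / (Sy × A) = 1.478 × 10^8 / (0.065 × 5.957 × 10^8) = 3.818 m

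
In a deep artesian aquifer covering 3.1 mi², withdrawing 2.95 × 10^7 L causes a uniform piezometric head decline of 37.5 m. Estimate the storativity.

S ≈ 9.8 × 10^-5

A = 3.1 mi² = 8.029 × 10^6 m²
ΔV = 2.95 × 10^7 L = 29500 m³
S = ΔV / (A × Δh) = 29500 m³ / (8.029 × 10^6 m² × 37.5 m) = 9.798 × 10^-5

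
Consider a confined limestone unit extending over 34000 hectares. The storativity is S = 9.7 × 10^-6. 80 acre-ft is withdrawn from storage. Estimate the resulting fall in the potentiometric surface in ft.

A = 34000 hectares = 3.4 × 10^8 m²
ΔV = 80 acre-ft = 98680 m³
Δh = ΔV / (S × A) = 98680 m³ / (9.7 × 10^-6 × 3.4 × 10^8 m²) = 29.92 m
Δh = 29.92 m = 98.17 ft

Δh ≈ 98.2 ft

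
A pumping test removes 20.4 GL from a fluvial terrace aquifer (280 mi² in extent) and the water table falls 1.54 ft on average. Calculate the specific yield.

A = 280 mi² = 7.252 × 10^8 m²
Δh = 1.54 ft = 0.4694 m
ΔV = 20.4 GL = 2.04 × 10^7 m³
Sy = ΔV / (A × Δh) = 2.04 × 10^7 m³ / (7.252 × 10^8 m² × 0.4694 m) = 0.05993

Sy ≈ 0.06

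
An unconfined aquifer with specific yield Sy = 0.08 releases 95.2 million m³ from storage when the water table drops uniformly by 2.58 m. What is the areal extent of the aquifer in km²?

A ≈ 461 km²

ΔV = 95.2 million m³ = 9.52 × 10^7 m³
A = ΔV / (Sy × Δh) = 9.52 × 10^7 / (0.08 × 2.58) = 4.612 × 10^8 m²
A = 4.612 × 10^8 m² = 461.2 km²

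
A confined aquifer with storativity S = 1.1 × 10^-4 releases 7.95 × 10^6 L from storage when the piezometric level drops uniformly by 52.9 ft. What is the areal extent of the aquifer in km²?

Δh = 52.9 ft = 16.12 m
ΔV = 7.95 × 10^6 L = 7950 m³
A = ΔV / (S × Δh) = 7950 / (1.1 × 10^-4 × 16.12) = 4.482 × 10^6 m²
A = 4.482 × 10^6 m² = 4.482 km²

A ≈ 4.48 km²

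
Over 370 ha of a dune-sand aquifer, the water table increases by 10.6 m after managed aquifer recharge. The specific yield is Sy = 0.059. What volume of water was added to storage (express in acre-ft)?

ΔV ≈ 1880 acre-ft

A = 370 ha = 3.7 × 10^6 m²
ΔV = Sy × A × Δh = 0.059 × 3.7 × 10^6 m² × 10.6 m = 2.314 × 10^6 m³
ΔV = 2.314 × 10^6 m³ = 1876 acre-ft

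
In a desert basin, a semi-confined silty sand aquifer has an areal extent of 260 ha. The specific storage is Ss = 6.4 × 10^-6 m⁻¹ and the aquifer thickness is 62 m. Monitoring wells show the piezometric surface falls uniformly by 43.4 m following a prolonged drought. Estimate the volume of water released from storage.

ΔV ≈ 44800 m³

S = Ss × b = 6.4 × 10^-6 m⁻¹ × 62 m = 3.968 × 10^-4
A = 260 ha = 2.6 × 10^6 m²
ΔV = S × A × Δh = 3.968 × 10^-4 × 2.6 × 10^6 m² × 43.4 m = 44770 m³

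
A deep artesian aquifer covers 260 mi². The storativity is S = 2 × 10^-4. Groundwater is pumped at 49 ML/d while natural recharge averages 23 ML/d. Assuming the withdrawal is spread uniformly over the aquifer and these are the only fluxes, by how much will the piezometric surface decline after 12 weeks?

Δh ≈ 16.2 m

A = 260 mi² = 6.734 × 10^8 m²
Net abstraction = 49 − 23 = 26 ML/d
Q_net = 26 ML/d = 26000 m³/d
t = 12 weeks = 84 d
ΔV = Q × t = 26000 m³/d × 84 d = 2.184 × 10^6 m³
Δh = ΔV / (S × A) = 2.184 × 10^6 / (2 × 10^-4 × 6.734 × 10^8) = 16.22 m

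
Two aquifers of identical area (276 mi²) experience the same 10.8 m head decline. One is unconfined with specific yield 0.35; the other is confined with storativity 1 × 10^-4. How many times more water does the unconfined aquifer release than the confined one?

A = 276 mi² = 7.148 × 10^8 m²
Unconfined: ΔV_u = Sy × A × Δh = 0.35 × 7.148 × 10^8 × 10.8 = 2.702 × 10^9 m³
Confined: ΔV_c = S × A × Δh = 1 × 10^-4 × 7.148 × 10^8 × 10.8 = 7.72 × 10^5 m³
Ratio = ΔV_u / ΔV_c = Sy / S = 0.35 / 1 × 10^-4 = 3500

ΔV_u / ΔV_c ≈ 3500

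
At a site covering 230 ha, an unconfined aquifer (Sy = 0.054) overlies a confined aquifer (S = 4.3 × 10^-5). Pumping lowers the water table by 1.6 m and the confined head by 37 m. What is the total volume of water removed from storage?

ΔV ≈ 2.02 × 10^5 m³

A = 230 ha = 2.3 × 10^6 m²
Unconfined: ΔV_u = Sy × A × Δh_u = 0.054 × 2.3 × 10^6 × 1.6 = 1.987 × 10^5 m³
Confined: ΔV_c = S × A × Δh_c = 4.3 × 10^-5 × 2.3 × 10^6 × 37 = 3659 m³
Total ΔV = 1.987 × 10^5 + 3659 = 2.024 × 10^5 m³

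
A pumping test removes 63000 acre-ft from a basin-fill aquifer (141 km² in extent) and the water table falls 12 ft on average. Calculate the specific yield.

A = 141 km² = 1.41 × 10^8 m²
Δh = 12 ft = 3.658 m
ΔV = 63000 acre-ft = 7.771 × 10^7 m³
Sy = ΔV / (A × Δh) = 7.771 × 10^7 m³ / (1.41 × 10^8 m² × 3.658 m) = 0.1507

Sy ≈ 0.15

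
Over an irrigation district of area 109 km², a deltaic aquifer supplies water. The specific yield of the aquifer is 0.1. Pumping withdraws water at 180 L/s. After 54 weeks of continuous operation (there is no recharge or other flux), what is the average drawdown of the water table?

Δh ≈ 0.539 m

A = 109 km² = 1.09 × 10^8 m²
Q = 180 L/s = 15550 m³/d
t = 54 weeks = 378 d
ΔV = Q × t = 15550 m³/d × 378 d = 5.879 × 10^6 m³
Δh = ΔV / (Sy × A) = 5.879 × 10^6 / (0.1 × 1.09 × 10^8) = 0.5393 m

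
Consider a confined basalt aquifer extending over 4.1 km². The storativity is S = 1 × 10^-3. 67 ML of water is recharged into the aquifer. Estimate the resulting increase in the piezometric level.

Δh ≈ 16.3 m

A = 4.1 km² = 4.1 × 10^6 m²
ΔV = 67 ML = 67000 m³
Δh = ΔV / (S × A) = 67000 m³ / (0.001 × 4.1 × 10^6 m²) = 16.34 m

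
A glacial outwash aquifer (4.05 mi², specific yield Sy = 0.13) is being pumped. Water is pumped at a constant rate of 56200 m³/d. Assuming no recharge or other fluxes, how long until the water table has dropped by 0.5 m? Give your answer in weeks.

t ≈ 1.73 weeks

A = 4.05 mi² = 1.049 × 10^7 m²
ΔV = Sy × A × Δh = 0.13 × 1.049 × 10^7 × 0.5 = 6.818 × 10^5 m³
t = ΔV / Q = 6.818 × 10^5 m³ / 56200 m³/d = 12.13 d
t = 12.13 d ≈ 1.733 weeks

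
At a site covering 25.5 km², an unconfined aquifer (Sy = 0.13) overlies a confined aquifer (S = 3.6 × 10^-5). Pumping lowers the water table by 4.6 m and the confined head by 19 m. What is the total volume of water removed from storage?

A = 25.5 km² = 2.55 × 10^7 m²
Unconfined: ΔV_u = Sy × A × Δh_u = 0.13 × 2.55 × 10^7 × 4.6 = 1.525 × 10^7 m³
Confined: ΔV_c = S × A × Δh_c = 3.6 × 10^-5 × 2.55 × 10^7 × 19 = 17440 m³
Total ΔV = 1.525 × 10^7 + 17440 = 1.527 × 10^7 m³

ΔV ≈ 1.53 × 10^7 m³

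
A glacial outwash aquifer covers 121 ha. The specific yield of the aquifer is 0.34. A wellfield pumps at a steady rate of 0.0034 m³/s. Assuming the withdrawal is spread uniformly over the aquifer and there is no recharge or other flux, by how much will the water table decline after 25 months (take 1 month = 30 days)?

Δh ≈ 0.536 m

A = 121 ha = 1.21 × 10^6 m²
Q = 0.0034 m³/s = 293.8 m³/d
t = 25 months = 750 d
ΔV = Q × t = 293.8 m³/d × 750 d = 2.203 × 10^5 m³
Δh = ΔV / (Sy × A) = 2.203 × 10^5 / (0.34 × 1.21 × 10^6) = 0.5355 m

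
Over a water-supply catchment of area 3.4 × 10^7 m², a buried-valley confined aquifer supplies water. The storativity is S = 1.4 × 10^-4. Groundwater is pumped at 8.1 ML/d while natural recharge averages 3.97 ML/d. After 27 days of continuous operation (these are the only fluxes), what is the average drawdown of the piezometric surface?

Δh ≈ 23.4 m

Net abstraction = 8.1 − 3.97 = 4.13 ML/d
Q_net = 4.13 ML/d = 4130 m³/d
ΔV = Q × t = 4130 m³/d × 27 d = 1.115 × 10^5 m³
Δh = ΔV / (S × A) = 1.115 × 10^5 / (1.4 × 10^-4 × 3.4 × 10^7) = 23.43 m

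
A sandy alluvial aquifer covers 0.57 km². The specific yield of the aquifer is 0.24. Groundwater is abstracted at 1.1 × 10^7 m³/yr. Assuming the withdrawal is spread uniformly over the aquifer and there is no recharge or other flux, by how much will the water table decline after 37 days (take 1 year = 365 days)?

A = 0.57 km² = 5.7 × 10^5 m²
Q = 1.1 × 10^7 m³/yr = 30140 m³/d
ΔV = Q × t = 30140 m³/d × 37 d = 1.115 × 10^6 m³
Δh = ΔV / (Sy × A) = 1.115 × 10^6 / (0.24 × 5.7 × 10^5) = 8.151 m

Δh ≈ 8.15 m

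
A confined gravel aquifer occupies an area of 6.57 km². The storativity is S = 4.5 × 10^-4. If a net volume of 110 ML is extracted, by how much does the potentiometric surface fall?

Δh ≈ 37.2 m

A = 6.57 km² = 6.57 × 10^6 m²
ΔV = 110 ML = 1.1 × 10^5 m³
Δh = ΔV / (S × A) = 1.1 × 10^5 m³ / (4.5 × 10^-4 × 6.57 × 10^6 m²) = 37.21 m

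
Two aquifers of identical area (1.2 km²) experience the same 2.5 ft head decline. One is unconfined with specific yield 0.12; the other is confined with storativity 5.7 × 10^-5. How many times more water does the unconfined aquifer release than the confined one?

ΔV_u / ΔV_c ≈ 2110

A = 1.2 km² = 1.2 × 10^6 m²
Δh = 2.5 ft = 0.762 m
Unconfined: ΔV_u = Sy × A × Δh = 0.12 × 1.2 × 10^6 × 0.762 = 1.097 × 10^5 m³
Confined: ΔV_c = S × A × Δh = 5.7 × 10^-5 × 1.2 × 10^6 × 0.762 = 52.12 m³
Ratio = ΔV_u / ΔV_c = Sy / S = 0.12 / 5.7 × 10^-5 = 2105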